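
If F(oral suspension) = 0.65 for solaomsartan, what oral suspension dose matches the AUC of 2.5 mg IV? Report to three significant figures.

For equal systemic exposure: F × D_ev = D_iv
D_ev = D_iv / F = 2.5 / 0.65 = 3.84615 mg

D_oral = 3.85 mg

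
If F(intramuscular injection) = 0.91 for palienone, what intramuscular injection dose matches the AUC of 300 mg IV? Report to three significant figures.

For equal systemic exposure: F × D_ev = D_iv
D_ev = D_iv / F = 300 / 0.91 = 329.67 mg

D_intramuscular = 330 mg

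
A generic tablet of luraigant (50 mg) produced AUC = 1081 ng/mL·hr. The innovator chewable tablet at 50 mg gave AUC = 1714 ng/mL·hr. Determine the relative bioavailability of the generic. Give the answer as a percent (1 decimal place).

F_rel = 63.1%

F_rel = (AUC_test/D_test) / (AUC_ref/D_ref)
      = (1081/50) / (1714/50)
      = 21.62 / 34.28 = 0.6307 = 63.07%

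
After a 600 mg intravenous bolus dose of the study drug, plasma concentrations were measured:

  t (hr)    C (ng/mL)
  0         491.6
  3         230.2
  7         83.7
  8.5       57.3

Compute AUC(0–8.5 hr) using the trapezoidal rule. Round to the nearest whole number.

Trapezoidal AUC_0→8.5:
  [0→3]: (491.6+230.2)/2 × 3 = 1082.7
  [3→7]: (230.2+83.7)/2 × 4 = 627.8
  [7→8.5]: (83.7+57.3)/2 × 1.5 = 105.75
  Sum = 1816.25 ng/mL·hr

AUC = 1816 ng/mL·hr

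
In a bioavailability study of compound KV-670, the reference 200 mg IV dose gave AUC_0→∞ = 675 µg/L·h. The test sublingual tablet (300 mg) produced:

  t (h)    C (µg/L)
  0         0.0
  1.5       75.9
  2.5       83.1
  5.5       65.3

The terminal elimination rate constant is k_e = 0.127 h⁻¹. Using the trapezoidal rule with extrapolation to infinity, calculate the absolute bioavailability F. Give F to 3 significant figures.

F = 0.862

Trapezoidal AUC_0→5.5 (sublingual tablet):
  [0→1.5]: (0.0+75.9)/2 × 1.5 = 56.925
  [1.5→2.5]: (75.9+83.1)/2 × 1 = 79.5
  [2.5→5.5]: (83.1+65.3)/2 × 3 = 222.6
  Sum = 359.025 µg/L·h
Tail: C_last/k_e = 65.3/0.127 = 514.173
AUC_0→∞ (sublingual tablet) = 359.025 + 514.173 = 873.198 µg/L·h
F = (AUC_ev/D_ev)/(AUC_iv/D_iv) = (873.198/300)/(675/200) = 2.91066/3.375 = 0.8624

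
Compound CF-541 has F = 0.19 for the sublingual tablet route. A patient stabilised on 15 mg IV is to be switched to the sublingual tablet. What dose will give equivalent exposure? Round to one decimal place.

For equal systemic exposure: F × D_ev = D_iv
D_ev = D_iv / F = 15 / 0.19 = 78.9474 mg

D_sublingual = 78.9 mg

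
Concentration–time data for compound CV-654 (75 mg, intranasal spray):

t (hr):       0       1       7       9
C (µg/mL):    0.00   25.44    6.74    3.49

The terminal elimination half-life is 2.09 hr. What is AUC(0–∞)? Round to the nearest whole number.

Trapezoidal AUC_0→9:
  [0→1]: (0.00+25.44)/2 × 1 = 12.72
  [1→7]: (25.44+6.74)/2 × 6 = 96.54
  [7→9]: (6.74+3.49)/2 × 2 = 10.23
  Sum = 119.49 µg/mL·hr
k_e = ln2 / t½ = 0.693147 / 2.09 = 0.3316 hr^-1
Extrapolated tail: C_last / k_e = 3.49 / 0.3316 = 10.525
AUC_0→∞ = 119.49 + 10.525 = 130.015 µg/mL·hr

AUC = 130 µg/mL·hr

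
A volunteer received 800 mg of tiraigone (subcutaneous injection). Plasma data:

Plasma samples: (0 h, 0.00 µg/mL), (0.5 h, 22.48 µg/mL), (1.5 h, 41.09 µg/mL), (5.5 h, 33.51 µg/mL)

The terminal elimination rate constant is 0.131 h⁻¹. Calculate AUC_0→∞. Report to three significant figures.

Trapezoidal AUC_0→5.5:
  [0→0.5]: (0.00+22.48)/2 × 0.5 = 5.62
  [0.5→1.5]: (22.48+41.09)/2 × 1 = 31.785
  [1.5→5.5]: (41.09+33.51)/2 × 4 = 149.2
  Sum = 186.605 µg/mL·h
Extrapolated tail: C_last / k_e = 33.51 / 0.131 = 255.802
AUC_0→∞ = 186.605 + 255.802 = 442.407 µg/mL·h

AUC = 442 µg/mL·h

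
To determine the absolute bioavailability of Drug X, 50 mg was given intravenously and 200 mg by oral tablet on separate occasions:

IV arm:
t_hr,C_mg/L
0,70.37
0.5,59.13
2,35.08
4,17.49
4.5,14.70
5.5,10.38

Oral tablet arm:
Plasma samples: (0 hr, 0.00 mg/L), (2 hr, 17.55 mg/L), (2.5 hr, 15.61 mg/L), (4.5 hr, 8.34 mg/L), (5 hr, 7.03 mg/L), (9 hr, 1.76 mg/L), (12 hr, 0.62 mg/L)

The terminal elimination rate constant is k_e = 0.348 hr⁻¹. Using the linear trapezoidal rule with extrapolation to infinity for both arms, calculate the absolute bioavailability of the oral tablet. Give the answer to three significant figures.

F = 0.0929

Trapezoidal AUC_0→5.5 (IV):
  [0→0.5]: (70.37+59.13)/2 × 0.5 = 32.375
  [0.5→2]: (59.13+35.08)/2 × 1.5 = 70.6575
  [2→4]: (35.08+17.49)/2 × 2 = 52.57
  [4→4.5]: (17.49+14.70)/2 × 0.5 = 8.0475
  [4.5→5.5]: (14.70+10.38)/2 × 1 = 12.54
  Sum = 176.19 mg/L·hr
IV tail: 10.38/0.348 = 29.828; AUC_iv,0→∞ = 176.19 + 29.828 = 206.018 mg/L·hr
Trapezoidal AUC_0→12 (oral tablet):
  [0→2]: (0.00+17.55)/2 × 2 = 17.55
  [2→2.5]: (17.55+15.61)/2 × 0.5 = 8.29
  [2.5→4.5]: (15.61+8.34)/2 × 2 = 23.95
  [4.5→5]: (8.34+7.03)/2 × 0.5 = 3.8425
  [5→9]: (7.03+1.76)/2 × 4 = 17.58
  [9→12]: (1.76+0.62)/2 × 3 = 3.57
  Sum = 74.7825 mg/L·hr
oral tablet tail: 0.62/0.348 = 1.782; AUC_ev,0→∞ = 74.7825 + 1.782 = 76.5645 mg/L·hr
F = (AUC_ev/D_ev)/(AUC_iv/D_iv) = (76.5645/200)/(206.018/50) = 0.3828225/4.12036 = 0.0929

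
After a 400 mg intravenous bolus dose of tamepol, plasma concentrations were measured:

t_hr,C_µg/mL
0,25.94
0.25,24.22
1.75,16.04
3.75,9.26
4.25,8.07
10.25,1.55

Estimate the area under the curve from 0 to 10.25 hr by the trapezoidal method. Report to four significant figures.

AUC = 94.96 µg/mL·hr

Trapezoidal AUC_0→10.25:
  [0→0.25]: (25.94+24.22)/2 × 0.25 = 6.27
  [0.25→1.75]: (24.22+16.04)/2 × 1.5 = 30.195
  [1.75→3.75]: (16.04+9.26)/2 × 2 = 25.3
  [3.75→4.25]: (9.26+8.07)/2 × 0.5 = 4.3325
  [4.25→10.25]: (8.07+1.55)/2 × 6 = 28.86
  Sum = 94.9575 µg/mL·hr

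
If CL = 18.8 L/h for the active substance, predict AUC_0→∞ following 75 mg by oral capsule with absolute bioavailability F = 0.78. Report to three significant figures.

AUC = 3.11 mg/L·h

AUC_0→∞ = F × Dose / CL
        = 0.78 × 75 / 18.8 = 3.1117 mg/L·h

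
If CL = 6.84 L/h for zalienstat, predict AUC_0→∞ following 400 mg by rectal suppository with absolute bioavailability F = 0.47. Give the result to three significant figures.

AUC_0→∞ = F × Dose / CL
        = 0.47 × 400 / 6.84 = 27.4854 mg/L·h

AUC = 27.5 mg/L·h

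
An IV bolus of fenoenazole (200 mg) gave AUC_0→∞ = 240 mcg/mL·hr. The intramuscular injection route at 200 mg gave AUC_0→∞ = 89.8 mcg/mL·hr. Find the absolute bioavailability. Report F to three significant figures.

F = 0.374

F = (AUC_ev / D_ev) / (AUC_iv / D_iv)
  = (89.8/200) / (240/200)
  = 0.449 / 1.2 = 0.3742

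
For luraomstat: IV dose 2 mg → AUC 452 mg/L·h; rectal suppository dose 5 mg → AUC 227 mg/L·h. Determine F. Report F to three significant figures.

F = 0.201

F = (AUC_ev / D_ev) / (AUC_iv / D_iv)
  = (227/5) / (452/2)
  = 45.4 / 226 = 0.2009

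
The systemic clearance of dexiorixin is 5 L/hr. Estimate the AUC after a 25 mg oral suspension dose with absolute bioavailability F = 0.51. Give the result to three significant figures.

AUC_0→∞ = F × Dose / CL
        = 0.51 × 25 / 5 = 2.55 mg/L·hr

AUC = 2.55 mg/L·hr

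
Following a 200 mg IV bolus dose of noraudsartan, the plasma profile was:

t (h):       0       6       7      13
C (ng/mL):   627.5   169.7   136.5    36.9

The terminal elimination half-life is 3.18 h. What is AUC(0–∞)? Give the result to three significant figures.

AUC = 3230 ng/mL·h

Trapezoidal AUC_0→13:
  [0→6]: (627.5+169.7)/2 × 6 = 2391.6
  [6→7]: (169.7+136.5)/2 × 1 = 153.1
  [7→13]: (136.5+36.9)/2 × 6 = 520.2
  Sum = 3064.9 ng/mL·h
k_e = ln2 / t½ = 0.693147 / 3.18 = 0.2180 h^-1
Extrapolated tail: C_last / k_e = 36.9 / 0.218 = 169.266
AUC_0→∞ = 3064.9 + 169.266 = 3234.166 ng/mL·h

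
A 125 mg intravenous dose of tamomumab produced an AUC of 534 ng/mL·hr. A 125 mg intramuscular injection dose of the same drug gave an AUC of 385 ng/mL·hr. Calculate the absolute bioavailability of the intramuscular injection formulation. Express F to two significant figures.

F = (AUC_ev / D_ev) / (AUC_iv / D_iv)
  = (385/125) / (534/125)
  = 3.08 / 4.272 = 0.7210

F = 0.72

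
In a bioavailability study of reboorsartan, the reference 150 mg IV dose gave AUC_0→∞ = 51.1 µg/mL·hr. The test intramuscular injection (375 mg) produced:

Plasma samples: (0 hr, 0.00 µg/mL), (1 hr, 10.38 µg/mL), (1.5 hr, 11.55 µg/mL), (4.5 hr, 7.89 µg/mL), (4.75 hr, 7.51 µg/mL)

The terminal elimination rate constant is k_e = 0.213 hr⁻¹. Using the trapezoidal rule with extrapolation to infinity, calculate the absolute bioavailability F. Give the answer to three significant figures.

F = 0.603

Trapezoidal AUC_0→4.75 (intramuscular injection):
  [0→1]: (0.00+10.38)/2 × 1 = 5.19
  [1→1.5]: (10.38+11.55)/2 × 0.5 = 5.4825
  [1.5→4.5]: (11.55+7.89)/2 × 3 = 29.16
  [4.5→4.75]: (7.89+7.51)/2 × 0.25 = 1.925
  Sum = 41.7575 µg/mL·hr
Tail: C_last/k_e = 7.51/0.213 = 35.258
AUC_0→∞ (intramuscular injection) = 41.7575 + 35.258 = 77.0155 µg/mL·hr
F = (AUC_ev/D_ev)/(AUC_iv/D_iv) = (77.0155/375)/(51.1/150) = 0.205375/0.340667 = 0.6029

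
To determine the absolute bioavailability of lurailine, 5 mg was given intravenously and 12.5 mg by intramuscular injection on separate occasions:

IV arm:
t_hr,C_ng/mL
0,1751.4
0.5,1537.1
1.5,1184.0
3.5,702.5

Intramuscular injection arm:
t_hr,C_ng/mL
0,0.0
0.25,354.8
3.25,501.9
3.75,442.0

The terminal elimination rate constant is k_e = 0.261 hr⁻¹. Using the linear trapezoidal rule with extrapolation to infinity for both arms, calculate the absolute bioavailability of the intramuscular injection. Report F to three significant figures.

Trapezoidal AUC_0→3.5 (IV):
  [0→0.5]: (1751.4+1537.1)/2 × 0.5 = 822.125
  [0.5→1.5]: (1537.1+1184.0)/2 × 1 = 1360.55
  [1.5→3.5]: (1184.0+702.5)/2 × 2 = 1886.5
  Sum = 4069.175 ng/mL·hr
IV tail: 702.5/0.261 = 2691.571; AUC_iv,0→∞ = 4069.175 + 2691.571 = 6760.746 ng/mL·hr
Trapezoidal AUC_0→3.75 (intramuscular injection):
  [0→0.25]: (0.0+354.8)/2 × 0.25 = 44.35
  [0.25→3.25]: (354.8+501.9)/2 × 3 = 1285.05
  [3.25→3.75]: (501.9+442.0)/2 × 0.5 = 235.975
  Sum = 1565.375 ng/mL·hr
intramuscular injection tail: 442.0/0.261 = 1693.487; AUC_ev,0→∞ = 1565.375 + 1693.487 = 3258.862 ng/mL·hr
F = (AUC_ev/D_ev)/(AUC_iv/D_iv) = (3258.862/12.5)/(6760.746/5) = 260.70896/1352.1492 = 0.1928

F = 0.193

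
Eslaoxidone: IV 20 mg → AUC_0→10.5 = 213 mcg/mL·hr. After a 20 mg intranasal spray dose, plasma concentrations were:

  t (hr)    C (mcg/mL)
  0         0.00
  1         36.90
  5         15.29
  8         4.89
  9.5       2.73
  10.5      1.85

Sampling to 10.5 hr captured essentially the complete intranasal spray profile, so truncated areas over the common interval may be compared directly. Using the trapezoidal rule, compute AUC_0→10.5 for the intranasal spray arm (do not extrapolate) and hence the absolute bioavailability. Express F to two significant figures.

F = 0.76

Trapezoidal AUC_0→10.5 (intranasal spray):
  [0→1]: (0.00+36.90)/2 × 1 = 18.45
  [1→5]: (36.90+15.29)/2 × 4 = 104.38
  [5→8]: (15.29+4.89)/2 × 3 = 30.27
  [8→9.5]: (4.89+2.73)/2 × 1.5 = 5.715
  [9.5→10.5]: (2.73+1.85)/2 × 1 = 2.29
  Sum = 161.105 mcg/mL·hr
F = (AUC_ev/D_ev)/(AUC_iv/D_iv) = (161.105/20)/(213/20) = 8.05525/10.65 = 0.7564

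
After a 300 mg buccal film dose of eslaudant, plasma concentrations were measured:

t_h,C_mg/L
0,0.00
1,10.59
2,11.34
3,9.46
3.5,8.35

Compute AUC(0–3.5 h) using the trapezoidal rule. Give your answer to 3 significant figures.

AUC = 31.1 mg/L·h

Trapezoidal AUC_0→3.5:
  [0→1]: (0.00+10.59)/2 × 1 = 5.295
  [1→2]: (10.59+11.34)/2 × 1 = 10.965
  [2→3]: (11.34+9.46)/2 × 1 = 10.4
  [3→3.5]: (9.46+8.35)/2 × 0.5 = 4.4525
  Sum = 31.1125 mg/L·h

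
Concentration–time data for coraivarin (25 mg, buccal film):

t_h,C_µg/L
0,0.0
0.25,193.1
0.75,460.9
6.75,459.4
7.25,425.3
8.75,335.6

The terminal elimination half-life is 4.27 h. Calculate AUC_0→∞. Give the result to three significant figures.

Trapezoidal AUC_0→8.75:
  [0→0.25]: (0.0+193.1)/2 × 0.25 = 24.1375
  [0.25→0.75]: (193.1+460.9)/2 × 0.5 = 163.5
  [0.75→6.75]: (460.9+459.4)/2 × 6 = 2760.9
  [6.75→7.25]: (459.4+425.3)/2 × 0.5 = 221.175
  [7.25→8.75]: (425.3+335.6)/2 × 1.5 = 570.675
  Sum = 3740.3875 µg/L·h
k_e = ln2 / t½ = 0.693147 / 4.27 = 0.1623 h^-1
Extrapolated tail: C_last / k_e = 335.6 / 0.1623 = 2067.776
AUC_0→∞ = 3740.3875 + 2067.776 = 5808.1635 µg/L·h

AUC = 5810 µg/L·h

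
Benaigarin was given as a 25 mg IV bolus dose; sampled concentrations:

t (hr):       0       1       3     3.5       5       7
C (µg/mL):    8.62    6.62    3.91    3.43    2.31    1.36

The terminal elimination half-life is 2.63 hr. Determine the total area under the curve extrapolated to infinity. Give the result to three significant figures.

AUC = 33.1 µg/mL·hr

Trapezoidal AUC_0→7:
  [0→1]: (8.62+6.62)/2 × 1 = 7.62
  [1→3]: (6.62+3.91)/2 × 2 = 10.53
  [3→3.5]: (3.91+3.43)/2 × 0.5 = 1.835
  [3.5→5]: (3.43+2.31)/2 × 1.5 = 4.305
  [5→7]: (2.31+1.36)/2 × 2 = 3.67
  Sum = 27.96 µg/mL·hr
k_e = ln2 / t½ = 0.693147 / 2.63 = 0.2636 hr^-1
Extrapolated tail: C_last / k_e = 1.36 / 0.2636 = 5.159
AUC_0→∞ = 27.96 + 5.159 = 33.119 µg/mL·hr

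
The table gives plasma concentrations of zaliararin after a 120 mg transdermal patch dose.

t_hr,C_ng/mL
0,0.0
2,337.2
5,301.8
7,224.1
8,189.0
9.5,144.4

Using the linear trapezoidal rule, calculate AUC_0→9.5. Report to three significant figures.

Trapezoidal AUC_0→9.5:
  [0→2]: (0.0+337.2)/2 × 2 = 337.2
  [2→5]: (337.2+301.8)/2 × 3 = 958.5
  [5→7]: (301.8+224.1)/2 × 2 = 525.9
  [7→8]: (224.1+189.0)/2 × 1 = 206.55
  [8→9.5]: (189.0+144.4)/2 × 1.5 = 250.05
  Sum = 2278.2 ng/mL·hr

AUC = 2280 ng/mL·hr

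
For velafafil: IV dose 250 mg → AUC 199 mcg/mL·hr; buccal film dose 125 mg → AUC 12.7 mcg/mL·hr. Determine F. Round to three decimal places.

F = 0.128

F = (AUC_ev / D_ev) / (AUC_iv / D_iv)
  = (12.7/125) / (199/250)
  = 0.1016 / 0.796 = 0.1276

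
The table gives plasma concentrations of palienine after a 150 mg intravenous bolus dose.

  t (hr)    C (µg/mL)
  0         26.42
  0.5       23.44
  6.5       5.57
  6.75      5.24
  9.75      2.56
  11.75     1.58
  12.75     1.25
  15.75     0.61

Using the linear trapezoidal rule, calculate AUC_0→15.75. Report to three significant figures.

Trapezoidal AUC_0→15.75:
  [0→0.5]: (26.42+23.44)/2 × 0.5 = 12.465
  [0.5→6.5]: (23.44+5.57)/2 × 6 = 87.03
  [6.5→6.75]: (5.57+5.24)/2 × 0.25 = 1.35125
  [6.75→9.75]: (5.24+2.56)/2 × 3 = 11.7
  [9.75→11.75]: (2.56+1.58)/2 × 2 = 4.14
  [11.75→12.75]: (1.58+1.25)/2 × 1 = 1.415
  [12.75→15.75]: (1.25+0.61)/2 × 3 = 2.79
  Sum = 120.89125 µg/mL·hr

AUC = 121 µg/mL·hr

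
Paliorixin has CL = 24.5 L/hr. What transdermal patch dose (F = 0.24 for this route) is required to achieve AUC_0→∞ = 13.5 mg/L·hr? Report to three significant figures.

Dose = CL × AUC_0→∞ / F
     = 24.5 × 13.5 / 0.24 = 1378.125 mg

Dose = 1380 mg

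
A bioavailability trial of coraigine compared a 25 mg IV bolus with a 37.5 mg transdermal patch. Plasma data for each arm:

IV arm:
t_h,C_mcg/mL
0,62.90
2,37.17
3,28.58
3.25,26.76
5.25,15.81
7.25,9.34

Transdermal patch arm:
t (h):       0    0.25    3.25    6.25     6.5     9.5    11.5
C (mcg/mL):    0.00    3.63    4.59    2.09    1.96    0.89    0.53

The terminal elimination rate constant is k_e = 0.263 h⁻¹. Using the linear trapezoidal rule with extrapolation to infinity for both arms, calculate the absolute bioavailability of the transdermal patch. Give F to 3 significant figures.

Trapezoidal AUC_0→7.25 (IV):
  [0→2]: (62.90+37.17)/2 × 2 = 100.07
  [2→3]: (37.17+28.58)/2 × 1 = 32.875
  [3→3.25]: (28.58+26.76)/2 × 0.25 = 6.9175
  [3.25→5.25]: (26.76+15.81)/2 × 2 = 42.57
  [5.25→7.25]: (15.81+9.34)/2 × 2 = 25.15
  Sum = 207.5825 mcg/mL·h
IV tail: 9.34/0.263 = 35.513; AUC_iv,0→∞ = 207.5825 + 35.513 = 243.0955 mcg/mL·h
Trapezoidal AUC_0→11.5 (transdermal patch):
  [0→0.25]: (0.00+3.63)/2 × 0.25 = 0.45375
  [0.25→3.25]: (3.63+4.59)/2 × 3 = 12.33
  [3.25→6.25]: (4.59+2.09)/2 × 3 = 10.02
  [6.25→6.5]: (2.09+1.96)/2 × 0.25 = 0.50625
  [6.5→9.5]: (1.96+0.89)/2 × 3 = 4.275
  [9.5→11.5]: (0.89+0.53)/2 × 2 = 1.42
  Sum = 29.005 mcg/mL·h
transdermal patch tail: 0.53/0.263 = 2.015; AUC_ev,0→∞ = 29.005 + 2.015 = 31.02 mcg/mL·h
F = (AUC_ev/D_ev)/(AUC_iv/D_iv) = (31.02/37.5)/(243.0955/25) = 0.8272/9.72382 = 0.0851

F = 0.0851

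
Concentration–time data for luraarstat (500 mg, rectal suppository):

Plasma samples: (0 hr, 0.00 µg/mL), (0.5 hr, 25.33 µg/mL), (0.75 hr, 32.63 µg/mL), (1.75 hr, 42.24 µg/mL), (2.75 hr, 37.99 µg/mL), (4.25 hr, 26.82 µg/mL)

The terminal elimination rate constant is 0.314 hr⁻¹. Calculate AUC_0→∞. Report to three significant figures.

Trapezoidal AUC_0→4.25:
  [0→0.5]: (0.00+25.33)/2 × 0.5 = 6.3325
  [0.5→0.75]: (25.33+32.63)/2 × 0.25 = 7.245
  [0.75→1.75]: (32.63+42.24)/2 × 1 = 37.435
  [1.75→2.75]: (42.24+37.99)/2 × 1 = 40.115
  [2.75→4.25]: (37.99+26.82)/2 × 1.5 = 48.6075
  Sum = 139.735 µg/mL·hr
Extrapolated tail: C_last / k_e = 26.82 / 0.314 = 85.414
AUC_0→∞ = 139.735 + 85.414 = 225.149 µg/mL·hr

AUC = 225 µg/mL·hr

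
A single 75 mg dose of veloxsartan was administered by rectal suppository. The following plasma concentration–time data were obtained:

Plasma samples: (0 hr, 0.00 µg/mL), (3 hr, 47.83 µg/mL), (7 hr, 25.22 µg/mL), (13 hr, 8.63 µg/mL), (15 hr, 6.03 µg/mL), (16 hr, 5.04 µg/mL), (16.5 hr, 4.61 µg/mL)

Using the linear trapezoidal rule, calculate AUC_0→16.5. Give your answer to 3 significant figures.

Trapezoidal AUC_0→16.5:
  [0→3]: (0.00+47.83)/2 × 3 = 71.745
  [3→7]: (47.83+25.22)/2 × 4 = 146.1
  [7→13]: (25.22+8.63)/2 × 6 = 101.55
  [13→15]: (8.63+6.03)/2 × 2 = 14.66
  [15→16]: (6.03+5.04)/2 × 1 = 5.535
  [16→16.5]: (5.04+4.61)/2 × 0.5 = 2.4125
  Sum = 342.0025 µg/mL·hr

AUC = 342 µg/mL·hr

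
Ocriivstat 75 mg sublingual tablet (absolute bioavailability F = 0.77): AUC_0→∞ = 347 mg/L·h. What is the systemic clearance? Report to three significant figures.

CL = F × Dose / AUC_0→∞
   = 0.77 × 75 / 347 = 0.166427 L/h

CL = 0.166 L/h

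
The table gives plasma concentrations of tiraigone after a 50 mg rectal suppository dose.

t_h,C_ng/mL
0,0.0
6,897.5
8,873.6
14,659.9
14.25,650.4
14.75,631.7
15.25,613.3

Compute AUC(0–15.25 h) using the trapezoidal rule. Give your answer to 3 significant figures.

Trapezoidal AUC_0→15.25:
  [0→6]: (0.0+897.5)/2 × 6 = 2692.5
  [6→8]: (897.5+873.6)/2 × 2 = 1771.1
  [8→14]: (873.6+659.9)/2 × 6 = 4600.5
  [14→14.25]: (659.9+650.4)/2 × 0.25 = 163.7875
  [14.25→14.75]: (650.4+631.7)/2 × 0.5 = 320.525
  [14.75→15.25]: (631.7+613.3)/2 × 0.5 = 311.25
  Sum = 9859.6625 ng/mL·h

AUC = 9860 ng/mL·h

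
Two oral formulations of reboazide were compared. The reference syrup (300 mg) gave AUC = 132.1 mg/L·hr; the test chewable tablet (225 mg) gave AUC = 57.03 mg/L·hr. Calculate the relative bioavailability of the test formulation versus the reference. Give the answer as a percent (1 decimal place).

F_rel = 57.6%

F_rel = (AUC_test/D_test) / (AUC_ref/D_ref)
      = (57.03/225) / (132.1/300)
      = 0.253467 / 0.440333 = 0.5756 = 57.56%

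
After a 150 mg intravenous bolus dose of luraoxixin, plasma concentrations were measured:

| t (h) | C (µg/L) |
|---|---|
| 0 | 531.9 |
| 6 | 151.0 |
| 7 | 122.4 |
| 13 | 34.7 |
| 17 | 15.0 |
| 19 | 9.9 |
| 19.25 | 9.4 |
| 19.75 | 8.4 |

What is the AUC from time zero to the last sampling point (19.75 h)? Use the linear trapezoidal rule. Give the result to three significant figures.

Trapezoidal AUC_0→19.75:
  [0→6]: (531.9+151.0)/2 × 6 = 2048.7
  [6→7]: (151.0+122.4)/2 × 1 = 136.7
  [7→13]: (122.4+34.7)/2 × 6 = 471.3
  [13→17]: (34.7+15.0)/2 × 4 = 99.4
  [17→19]: (15.0+9.9)/2 × 2 = 24.9
  [19→19.25]: (9.9+9.4)/2 × 0.25 = 2.4125
  [19.25→19.75]: (9.4+8.4)/2 × 0.5 = 4.45
  Sum = 2787.8625 µg/L·h

AUC = 2790 µg/L·h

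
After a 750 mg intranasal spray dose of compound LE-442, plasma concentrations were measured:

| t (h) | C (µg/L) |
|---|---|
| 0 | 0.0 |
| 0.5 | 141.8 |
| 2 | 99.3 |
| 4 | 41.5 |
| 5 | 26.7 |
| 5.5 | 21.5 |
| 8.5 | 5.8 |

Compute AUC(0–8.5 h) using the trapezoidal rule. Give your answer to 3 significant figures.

AUC = 444 µg/L·h

Trapezoidal AUC_0→8.5:
  [0→0.5]: (0.0+141.8)/2 × 0.5 = 35.45
  [0.5→2]: (141.8+99.3)/2 × 1.5 = 180.825
  [2→4]: (99.3+41.5)/2 × 2 = 140.8
  [4→5]: (41.5+26.7)/2 × 1 = 34.1
  [5→5.5]: (26.7+21.5)/2 × 0.5 = 12.05
  [5.5→8.5]: (21.5+5.8)/2 × 3 = 40.95
  Sum = 444.175 µg/L·h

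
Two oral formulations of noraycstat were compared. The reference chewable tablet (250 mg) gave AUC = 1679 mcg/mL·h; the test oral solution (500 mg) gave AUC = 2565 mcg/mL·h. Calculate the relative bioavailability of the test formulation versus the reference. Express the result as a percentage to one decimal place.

F_rel = (AUC_test/D_test) / (AUC_ref/D_ref)
      = (2565/500) / (1679/250)
      = 5.13 / 6.716 = 0.7638 = 76.38%

F_rel = 76.4%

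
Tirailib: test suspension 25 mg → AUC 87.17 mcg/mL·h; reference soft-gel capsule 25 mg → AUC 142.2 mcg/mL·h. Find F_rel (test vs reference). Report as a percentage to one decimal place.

F_rel = (AUC_test/D_test) / (AUC_ref/D_ref)
      = (87.17/25) / (142.2/25)
      = 3.4868 / 5.688 = 0.6130 = 61.30%

F_rel = 61.3%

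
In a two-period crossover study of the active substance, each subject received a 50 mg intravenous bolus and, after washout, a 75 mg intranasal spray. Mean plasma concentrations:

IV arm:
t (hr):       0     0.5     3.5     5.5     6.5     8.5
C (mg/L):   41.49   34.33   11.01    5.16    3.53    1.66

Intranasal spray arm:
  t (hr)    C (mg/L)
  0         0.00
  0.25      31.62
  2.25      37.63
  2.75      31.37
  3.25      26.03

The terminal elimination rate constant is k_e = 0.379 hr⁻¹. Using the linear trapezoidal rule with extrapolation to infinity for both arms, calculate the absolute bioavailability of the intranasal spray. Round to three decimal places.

F = 0.988

Trapezoidal AUC_0→8.5 (IV):
  [0→0.5]: (41.49+34.33)/2 × 0.5 = 18.955
  [0.5→3.5]: (34.33+11.01)/2 × 3 = 68.01
  [3.5→5.5]: (11.01+5.16)/2 × 2 = 16.17
  [5.5→6.5]: (5.16+3.53)/2 × 1 = 4.345
  [6.5→8.5]: (3.53+1.66)/2 × 2 = 5.19
  Sum = 112.67 mg/L·hr
IV tail: 1.66/0.379 = 4.380; AUC_iv,0→∞ = 112.67 + 4.380 = 117.05 mg/L·hr
Trapezoidal AUC_0→3.25 (intranasal spray):
  [0→0.25]: (0.00+31.62)/2 × 0.25 = 3.9525
  [0.25→2.25]: (31.62+37.63)/2 × 2 = 69.25
  [2.25→2.75]: (37.63+31.37)/2 × 0.5 = 17.25
  [2.75→3.25]: (31.37+26.03)/2 × 0.5 = 14.35
  Sum = 104.8025 mg/L·hr
intranasal spray tail: 26.03/0.379 = 68.681; AUC_ev,0→∞ = 104.8025 + 68.681 = 173.4835 mg/L·hr
F = (AUC_ev/D_ev)/(AUC_iv/D_iv) = (173.4835/75)/(117.05/50) = 2.31311/2.341 = 0.9881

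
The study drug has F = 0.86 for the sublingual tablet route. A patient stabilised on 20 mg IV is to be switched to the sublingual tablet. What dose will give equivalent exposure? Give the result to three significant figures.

For equal systemic exposure: F × D_ev = D_iv
D_ev = D_iv / F = 20 / 0.86 = 23.2558 mg

D_sublingual = 23.3 mg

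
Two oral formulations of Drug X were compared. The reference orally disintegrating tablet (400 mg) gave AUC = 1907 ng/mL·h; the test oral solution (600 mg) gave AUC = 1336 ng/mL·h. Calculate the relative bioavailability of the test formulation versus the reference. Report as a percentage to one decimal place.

F_rel = 46.7%

F_rel = (AUC_test/D_test) / (AUC_ref/D_ref)
      = (1336/600) / (1907/400)
      = 2.22667 / 4.7675 = 0.4671 = 46.71%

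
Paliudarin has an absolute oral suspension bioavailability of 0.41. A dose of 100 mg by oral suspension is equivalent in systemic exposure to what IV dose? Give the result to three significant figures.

Systemic exposure from an extravascular dose = F × D_ev, so the equivalent IV dose is F × D_ev.
D_iv = F × D_ev = 0.41 × 100 = 41 mg

D_iv = 41.0 mg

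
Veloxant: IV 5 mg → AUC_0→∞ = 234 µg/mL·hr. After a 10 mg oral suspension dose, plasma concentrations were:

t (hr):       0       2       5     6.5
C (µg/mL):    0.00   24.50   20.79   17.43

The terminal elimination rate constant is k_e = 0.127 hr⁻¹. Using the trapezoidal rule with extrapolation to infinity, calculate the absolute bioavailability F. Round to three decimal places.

F = 0.552

Trapezoidal AUC_0→6.5 (oral suspension):
  [0→2]: (0.00+24.50)/2 × 2 = 24.5
  [2→5]: (24.50+20.79)/2 × 3 = 67.935
  [5→6.5]: (20.79+17.43)/2 × 1.5 = 28.665
  Sum = 121.1 µg/mL·hr
Tail: C_last/k_e = 17.43/0.127 = 137.244
AUC_0→∞ (oral suspension) = 121.1 + 137.244 = 258.344 µg/mL·hr
F = (AUC_ev/D_ev)/(AUC_iv/D_iv) = (258.344/10)/(234/5) = 25.8344/46.8 = 0.5520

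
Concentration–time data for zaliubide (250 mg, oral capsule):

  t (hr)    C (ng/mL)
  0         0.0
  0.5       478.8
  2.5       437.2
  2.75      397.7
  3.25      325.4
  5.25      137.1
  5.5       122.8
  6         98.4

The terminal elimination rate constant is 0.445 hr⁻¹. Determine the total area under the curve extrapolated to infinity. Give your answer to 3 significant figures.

Trapezoidal AUC_0→6:
  [0→0.5]: (0.0+478.8)/2 × 0.5 = 119.7
  [0.5→2.5]: (478.8+437.2)/2 × 2 = 916.0
  [2.5→2.75]: (437.2+397.7)/2 × 0.25 = 104.3625
  [2.75→3.25]: (397.7+325.4)/2 × 0.5 = 180.775
  [3.25→5.25]: (325.4+137.1)/2 × 2 = 462.5
  [5.25→5.5]: (137.1+122.8)/2 × 0.25 = 32.4875
  [5.5→6]: (122.8+98.4)/2 × 0.5 = 55.3
  Sum = 1871.125 ng/mL·hr
Extrapolated tail: C_last / k_e = 98.4 / 0.445 = 221.124
AUC_0→∞ = 1871.125 + 221.124 = 2092.249 ng/mL·hr

AUC = 2090 ng/mL·hr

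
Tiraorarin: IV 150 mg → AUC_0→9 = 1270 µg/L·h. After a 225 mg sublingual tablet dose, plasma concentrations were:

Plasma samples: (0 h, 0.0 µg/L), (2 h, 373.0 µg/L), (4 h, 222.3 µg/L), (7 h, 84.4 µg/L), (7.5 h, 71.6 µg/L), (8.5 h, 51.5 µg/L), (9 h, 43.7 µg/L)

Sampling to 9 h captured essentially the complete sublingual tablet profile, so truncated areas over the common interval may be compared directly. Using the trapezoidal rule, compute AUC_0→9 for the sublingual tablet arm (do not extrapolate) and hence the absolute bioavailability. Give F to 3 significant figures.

F = 0.815

Trapezoidal AUC_0→9 (sublingual tablet):
  [0→2]: (0.0+373.0)/2 × 2 = 373.0
  [2→4]: (373.0+222.3)/2 × 2 = 595.3
  [4→7]: (222.3+84.4)/2 × 3 = 460.05
  [7→7.5]: (84.4+71.6)/2 × 0.5 = 39.0
  [7.5→8.5]: (71.6+51.5)/2 × 1 = 61.55
  [8.5→9]: (51.5+43.7)/2 × 0.5 = 23.8
  Sum = 1552.7 µg/L·h
F = (AUC_ev/D_ev)/(AUC_iv/D_iv) = (1552.7/225)/(1270/150) = 6.90089/8.46667 = 0.8151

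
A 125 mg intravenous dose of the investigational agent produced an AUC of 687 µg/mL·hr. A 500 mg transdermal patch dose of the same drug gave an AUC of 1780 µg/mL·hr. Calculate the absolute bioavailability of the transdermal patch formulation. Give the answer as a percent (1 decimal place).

F = (AUC_ev / D_ev) / (AUC_iv / D_iv)
  = (1780/500) / (687/125)
  = 3.56 / 5.496 = 0.6477
  = 64.77%

F = 64.8%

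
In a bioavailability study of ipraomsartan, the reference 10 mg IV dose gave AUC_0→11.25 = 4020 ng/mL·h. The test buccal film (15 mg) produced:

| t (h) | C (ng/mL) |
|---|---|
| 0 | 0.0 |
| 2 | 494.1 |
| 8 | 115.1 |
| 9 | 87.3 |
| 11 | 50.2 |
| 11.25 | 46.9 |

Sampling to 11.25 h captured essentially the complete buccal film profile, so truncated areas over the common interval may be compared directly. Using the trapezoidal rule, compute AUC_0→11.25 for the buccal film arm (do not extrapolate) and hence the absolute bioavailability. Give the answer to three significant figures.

F = 0.427

Trapezoidal AUC_0→11.25 (buccal film):
  [0→2]: (0.0+494.1)/2 × 2 = 494.1
  [2→8]: (494.1+115.1)/2 × 6 = 1827.6
  [8→9]: (115.1+87.3)/2 × 1 = 101.2
  [9→11]: (87.3+50.2)/2 × 2 = 137.5
  [11→11.25]: (50.2+46.9)/2 × 0.25 = 12.1375
  Sum = 2572.5375 ng/mL·h
F = (AUC_ev/D_ev)/(AUC_iv/D_iv) = (2572.5375/15)/(4020/10) = 171.5025/402 = 0.4266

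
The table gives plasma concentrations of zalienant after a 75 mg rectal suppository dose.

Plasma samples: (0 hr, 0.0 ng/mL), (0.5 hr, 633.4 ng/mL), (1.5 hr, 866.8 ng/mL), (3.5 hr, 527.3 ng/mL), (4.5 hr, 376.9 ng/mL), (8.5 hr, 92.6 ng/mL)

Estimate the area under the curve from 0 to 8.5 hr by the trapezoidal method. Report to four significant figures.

Trapezoidal AUC_0→8.5:
  [0→0.5]: (0.0+633.4)/2 × 0.5 = 158.35
  [0.5→1.5]: (633.4+866.8)/2 × 1 = 750.1
  [1.5→3.5]: (866.8+527.3)/2 × 2 = 1394.1
  [3.5→4.5]: (527.3+376.9)/2 × 1 = 452.1
  [4.5→8.5]: (376.9+92.6)/2 × 4 = 939.0
  Sum = 3693.65 ng/mL·hr

AUC = 3694 ng/mL·hr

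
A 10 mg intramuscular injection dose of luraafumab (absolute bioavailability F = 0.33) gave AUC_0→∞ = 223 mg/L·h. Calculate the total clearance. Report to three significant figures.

CL = F × Dose / AUC_0→∞
   = 0.33 × 10 / 223 = 0.0147982 L/h

CL = 0.0148 L/h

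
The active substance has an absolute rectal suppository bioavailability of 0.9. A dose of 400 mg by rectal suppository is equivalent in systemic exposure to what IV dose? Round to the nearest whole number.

Systemic exposure from an extravascular dose = F × D_ev, so the equivalent IV dose is F × D_ev.
D_iv = F × D_ev = 0.9 × 400 = 360 mg

D_iv = 360 mg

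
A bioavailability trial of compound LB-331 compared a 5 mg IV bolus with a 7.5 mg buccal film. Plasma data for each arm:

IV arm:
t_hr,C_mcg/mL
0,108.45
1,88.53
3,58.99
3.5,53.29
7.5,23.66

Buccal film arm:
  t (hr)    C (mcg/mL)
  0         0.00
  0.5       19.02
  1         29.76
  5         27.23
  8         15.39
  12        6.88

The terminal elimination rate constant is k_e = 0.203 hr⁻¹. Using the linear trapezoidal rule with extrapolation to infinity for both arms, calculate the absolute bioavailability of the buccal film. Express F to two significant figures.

F = 0.33

Trapezoidal AUC_0→7.5 (IV):
  [0→1]: (108.45+88.53)/2 × 1 = 98.49
  [1→3]: (88.53+58.99)/2 × 2 = 147.52
  [3→3.5]: (58.99+53.29)/2 × 0.5 = 28.07
  [3.5→7.5]: (53.29+23.66)/2 × 4 = 153.9
  Sum = 427.98 mcg/mL·hr
IV tail: 23.66/0.203 = 116.552; AUC_iv,0→∞ = 427.98 + 116.552 = 544.532 mcg/mL·hr
Trapezoidal AUC_0→12 (buccal film):
  [0→0.5]: (0.00+19.02)/2 × 0.5 = 4.755
  [0.5→1]: (19.02+29.76)/2 × 0.5 = 12.195
  [1→5]: (29.76+27.23)/2 × 4 = 113.98
  [5→8]: (27.23+15.39)/2 × 3 = 63.93
  [8→12]: (15.39+6.88)/2 × 4 = 44.54
  Sum = 239.4 mcg/mL·hr
buccal film tail: 6.88/0.203 = 33.892; AUC_ev,0→∞ = 239.4 + 33.892 = 273.292 mcg/mL·hr
F = (AUC_ev/D_ev)/(AUC_iv/D_iv) = (273.292/7.5)/(544.532/5) = 36.4389/108.9064 = 0.3346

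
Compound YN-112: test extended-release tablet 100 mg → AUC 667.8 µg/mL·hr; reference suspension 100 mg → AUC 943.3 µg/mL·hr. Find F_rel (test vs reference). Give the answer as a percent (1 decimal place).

F_rel = 70.8%

F_rel = (AUC_test/D_test) / (AUC_ref/D_ref)
      = (667.8/100) / (943.3/100)
      = 6.678 / 9.433 = 0.7079 = 70.79%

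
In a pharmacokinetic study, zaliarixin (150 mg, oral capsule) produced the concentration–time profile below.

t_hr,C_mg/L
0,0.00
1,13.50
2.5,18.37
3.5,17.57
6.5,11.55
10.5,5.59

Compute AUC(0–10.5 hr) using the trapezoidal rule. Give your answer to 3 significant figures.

Trapezoidal AUC_0→10.5:
  [0→1]: (0.00+13.50)/2 × 1 = 6.75
  [1→2.5]: (13.50+18.37)/2 × 1.5 = 23.9025
  [2.5→3.5]: (18.37+17.57)/2 × 1 = 17.97
  [3.5→6.5]: (17.57+11.55)/2 × 3 = 43.68
  [6.5→10.5]: (11.55+5.59)/2 × 4 = 34.28
  Sum = 126.5825 mg/L·hr

AUC = 127 mg/L·hr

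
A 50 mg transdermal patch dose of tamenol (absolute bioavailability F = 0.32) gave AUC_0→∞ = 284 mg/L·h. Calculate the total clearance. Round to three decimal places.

CL = 0.056 L/h

CL = F × Dose / AUC_0→∞
   = 0.32 × 50 / 284 = 0.056338 L/h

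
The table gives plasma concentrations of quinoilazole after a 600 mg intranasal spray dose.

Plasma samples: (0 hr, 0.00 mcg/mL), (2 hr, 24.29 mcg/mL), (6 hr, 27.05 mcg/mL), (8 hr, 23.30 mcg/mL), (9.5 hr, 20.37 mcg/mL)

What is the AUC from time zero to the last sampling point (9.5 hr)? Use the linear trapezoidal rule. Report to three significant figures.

Trapezoidal AUC_0→9.5:
  [0→2]: (0.00+24.29)/2 × 2 = 24.29
  [2→6]: (24.29+27.05)/2 × 4 = 102.68
  [6→8]: (27.05+23.30)/2 × 2 = 50.35
  [8→9.5]: (23.30+20.37)/2 × 1.5 = 32.7525
  Sum = 210.0725 mcg/mL·hr

AUC = 210 mcg/mL·hr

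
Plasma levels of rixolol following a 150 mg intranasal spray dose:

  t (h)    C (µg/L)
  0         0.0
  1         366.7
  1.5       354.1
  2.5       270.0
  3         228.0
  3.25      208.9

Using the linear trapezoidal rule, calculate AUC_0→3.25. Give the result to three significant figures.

Trapezoidal AUC_0→3.25:
  [0→1]: (0.0+366.7)/2 × 1 = 183.35
  [1→1.5]: (366.7+354.1)/2 × 0.5 = 180.2
  [1.5→2.5]: (354.1+270.0)/2 × 1 = 312.05
  [2.5→3]: (270.0+228.0)/2 × 0.5 = 124.5
  [3→3.25]: (228.0+208.9)/2 × 0.25 = 54.6125
  Sum = 854.7125 µg/L·h

AUC = 855 µg/L·h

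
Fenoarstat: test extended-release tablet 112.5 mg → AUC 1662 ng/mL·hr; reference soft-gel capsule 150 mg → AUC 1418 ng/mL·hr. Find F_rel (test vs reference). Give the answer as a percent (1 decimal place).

F_rel = (AUC_test/D_test) / (AUC_ref/D_ref)
      = (1662/112.5) / (1418/150)
      = 14.7733 / 9.45333 = 1.5628 = 156.28%

F_rel = 156.3%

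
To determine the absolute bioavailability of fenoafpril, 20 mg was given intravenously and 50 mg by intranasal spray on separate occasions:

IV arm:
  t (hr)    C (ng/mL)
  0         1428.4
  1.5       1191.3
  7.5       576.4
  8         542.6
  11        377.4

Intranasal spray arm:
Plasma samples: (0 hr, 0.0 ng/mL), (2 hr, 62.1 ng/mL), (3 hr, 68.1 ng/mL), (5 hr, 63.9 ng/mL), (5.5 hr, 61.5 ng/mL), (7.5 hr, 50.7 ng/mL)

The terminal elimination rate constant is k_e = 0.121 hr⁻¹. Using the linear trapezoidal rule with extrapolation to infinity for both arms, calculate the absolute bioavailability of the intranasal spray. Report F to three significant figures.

F = 0.0273

Trapezoidal AUC_0→11 (IV):
  [0→1.5]: (1428.4+1191.3)/2 × 1.5 = 1964.775
  [1.5→7.5]: (1191.3+576.4)/2 × 6 = 5303.1
  [7.5→8]: (576.4+542.6)/2 × 0.5 = 279.75
  [8→11]: (542.6+377.4)/2 × 3 = 1380.0
  Sum = 8927.625 ng/mL·hr
IV tail: 377.4/0.121 = 3119.008; AUC_iv,0→∞ = 8927.625 + 3119.008 = 12046.633 ng/mL·hr
Trapezoidal AUC_0→7.5 (intranasal spray):
  [0→2]: (0.0+62.1)/2 × 2 = 62.1
  [2→3]: (62.1+68.1)/2 × 1 = 65.1
  [3→5]: (68.1+63.9)/2 × 2 = 132.0
  [5→5.5]: (63.9+61.5)/2 × 0.5 = 31.35
  [5.5→7.5]: (61.5+50.7)/2 × 2 = 112.2
  Sum = 402.75 ng/mL·hr
intranasal spray tail: 50.7/0.121 = 419.008; AUC_ev,0→∞ = 402.75 + 419.008 = 821.758 ng/mL·hr
F = (AUC_ev/D_ev)/(AUC_iv/D_iv) = (821.758/50)/(12046.633/20) = 16.43516/602.33165 = 0.0273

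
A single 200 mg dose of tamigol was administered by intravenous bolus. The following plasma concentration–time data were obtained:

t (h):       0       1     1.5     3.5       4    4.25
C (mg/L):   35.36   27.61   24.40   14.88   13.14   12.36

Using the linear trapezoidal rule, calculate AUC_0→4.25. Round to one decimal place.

AUC = 94.0 mg/L·h

Trapezoidal AUC_0→4.25:
  [0→1]: (35.36+27.61)/2 × 1 = 31.485
  [1→1.5]: (27.61+24.40)/2 × 0.5 = 13.0025
  [1.5→3.5]: (24.40+14.88)/2 × 2 = 39.28
  [3.5→4]: (14.88+13.14)/2 × 0.5 = 7.005
  [4→4.25]: (13.14+12.36)/2 × 0.25 = 3.1875
  Sum = 93.96 mg/L·h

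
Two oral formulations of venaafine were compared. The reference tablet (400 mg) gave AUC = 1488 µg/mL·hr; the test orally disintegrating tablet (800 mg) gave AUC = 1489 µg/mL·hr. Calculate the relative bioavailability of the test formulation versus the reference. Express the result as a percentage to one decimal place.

F_rel = 50.0%

F_rel = (AUC_test/D_test) / (AUC_ref/D_ref)
      = (1489/800) / (1488/400)
      = 1.86125 / 3.72 = 0.5003 = 50.03%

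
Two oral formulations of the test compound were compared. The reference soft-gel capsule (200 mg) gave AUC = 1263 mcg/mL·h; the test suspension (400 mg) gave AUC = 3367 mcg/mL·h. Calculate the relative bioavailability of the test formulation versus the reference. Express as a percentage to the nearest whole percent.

F_rel = 133%

F_rel = (AUC_test/D_test) / (AUC_ref/D_ref)
      = (3367/400) / (1263/200)
      = 8.4175 / 6.315 = 1.3329 = 133.29%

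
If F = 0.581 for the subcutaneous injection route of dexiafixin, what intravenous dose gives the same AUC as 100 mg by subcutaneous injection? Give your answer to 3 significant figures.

Systemic exposure from an extravascular dose = F × D_ev, so the equivalent IV dose is F × D_ev.
D_iv = F × D_ev = 0.581 × 100 = 58.1 mg

D_iv = 58.1 mg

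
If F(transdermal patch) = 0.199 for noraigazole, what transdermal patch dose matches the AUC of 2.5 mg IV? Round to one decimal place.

For equal systemic exposure: F × D_ev = D_iv
D_ev = D_iv / F = 2.5 / 0.199 = 12.5628 mg

D_transdermal = 12.6 mg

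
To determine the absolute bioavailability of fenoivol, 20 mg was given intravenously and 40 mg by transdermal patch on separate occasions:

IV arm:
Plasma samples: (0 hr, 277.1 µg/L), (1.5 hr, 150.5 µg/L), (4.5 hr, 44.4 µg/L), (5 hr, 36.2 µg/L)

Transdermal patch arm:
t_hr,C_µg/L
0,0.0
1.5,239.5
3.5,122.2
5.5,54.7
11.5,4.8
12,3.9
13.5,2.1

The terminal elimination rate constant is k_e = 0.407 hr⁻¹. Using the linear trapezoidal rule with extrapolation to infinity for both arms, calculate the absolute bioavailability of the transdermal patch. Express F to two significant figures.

F = 0.63

Trapezoidal AUC_0→5 (IV):
  [0→1.5]: (277.1+150.5)/2 × 1.5 = 320.7
  [1.5→4.5]: (150.5+44.4)/2 × 3 = 292.35
  [4.5→5]: (44.4+36.2)/2 × 0.5 = 20.15
  Sum = 633.2 µg/L·hr
IV tail: 36.2/0.407 = 88.943; AUC_iv,0→∞ = 633.2 + 88.943 = 722.143 µg/L·hr
Trapezoidal AUC_0→13.5 (transdermal patch):
  [0→1.5]: (0.0+239.5)/2 × 1.5 = 179.625
  [1.5→3.5]: (239.5+122.2)/2 × 2 = 361.7
  [3.5→5.5]: (122.2+54.7)/2 × 2 = 176.9
  [5.5→11.5]: (54.7+4.8)/2 × 6 = 178.5
  [11.5→12]: (4.8+3.9)/2 × 0.5 = 2.175
  [12→13.5]: (3.9+2.1)/2 × 1.5 = 4.5
  Sum = 903.4 µg/L·hr
transdermal patch tail: 2.1/0.407 = 5.160; AUC_ev,0→∞ = 903.4 + 5.160 = 908.56 µg/L·hr
F = (AUC_ev/D_ev)/(AUC_iv/D_iv) = (908.56/40)/(722.143/20) = 22.714/36.10715 = 0.6291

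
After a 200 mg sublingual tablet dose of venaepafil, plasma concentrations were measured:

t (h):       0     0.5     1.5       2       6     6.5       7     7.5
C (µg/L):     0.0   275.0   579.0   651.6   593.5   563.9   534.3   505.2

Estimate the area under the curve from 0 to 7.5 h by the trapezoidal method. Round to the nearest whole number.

Trapezoidal AUC_0→7.5:
  [0→0.5]: (0.0+275.0)/2 × 0.5 = 68.75
  [0.5→1.5]: (275.0+579.0)/2 × 1 = 427.0
  [1.5→2]: (579.0+651.6)/2 × 0.5 = 307.65
  [2→6]: (651.6+593.5)/2 × 4 = 2490.2
  [6→6.5]: (593.5+563.9)/2 × 0.5 = 289.35
  [6.5→7]: (563.9+534.3)/2 × 0.5 = 274.55
  [7→7.5]: (534.3+505.2)/2 × 0.5 = 259.875
  Sum = 4117.375 µg/L·h

AUC = 4117 µg/L·h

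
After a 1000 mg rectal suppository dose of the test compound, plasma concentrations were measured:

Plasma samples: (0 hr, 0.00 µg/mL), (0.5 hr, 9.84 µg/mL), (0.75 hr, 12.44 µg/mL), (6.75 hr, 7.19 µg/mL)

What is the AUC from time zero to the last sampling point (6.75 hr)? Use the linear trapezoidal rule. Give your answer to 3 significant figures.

Trapezoidal AUC_0→6.75:
  [0→0.5]: (0.00+9.84)/2 × 0.5 = 2.46
  [0.5→0.75]: (9.84+12.44)/2 × 0.25 = 2.785
  [0.75→6.75]: (12.44+7.19)/2 × 6 = 58.89
  Sum = 64.135 µg/mL·hr

AUC = 64.1 µg/mL·hr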